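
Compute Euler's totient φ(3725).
φ is multiplicative, with φ(p^e) = p^e − p^(e−1). Factorise 3725 = 5^2 · 149. Then
  φ(3725) = (5^2 − 5^1) · (149 − 1) = 20 · 148 = 2960.

Final answer: φ(3725) = 2960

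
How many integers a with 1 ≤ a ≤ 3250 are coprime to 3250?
The number of a ∈ {1, ..., 3250} with gcd(a, 3250) = 1 is by definition Euler's totient φ(3250). φ is multiplicative, with φ(p^e) = p^e − p^(e−1). Factorise 3250 = 2 · 5^3 · 13. Then
  φ(3250) = (2 − 1) · (5^3 − 5^2) · (13 − 1) = 1 · 100 · 12 = 1200.
So there are 1200 such integers.

Final answer: 1200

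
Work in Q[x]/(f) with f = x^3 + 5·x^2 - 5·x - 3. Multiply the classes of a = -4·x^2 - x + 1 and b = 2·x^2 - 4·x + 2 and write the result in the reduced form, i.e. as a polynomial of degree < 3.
a · b ≡ -312·x^2 + 240·x + 164 (mod f(x))

First multiply in Q[x] without reducing: a · b = -8·x^4 + 14·x^3 - 2·x^2 - 6·x + 2. Now divide by f(x) = x^3 + 5·x^2 - 5·x - 3, eliminating the leading term at each step:
  leading term -8·x^4: subtract (-8·x)·f(x) = -8·x^4 - 40·x^3 + 40·x^2 + 24·x, leaving 54·x^3 - 42·x^2 - 30·x + 2
  leading term 54·x^3: subtract (54)·f(x) = 54·x^3 + 270·x^2 - 270·x - 162, leaving -312·x^2 + 240·x + 164
The degree is now < 3, so this is the remainder. Hence a · b ≡ -312·x^2 + 240·x + 164 in Q[x]/(f).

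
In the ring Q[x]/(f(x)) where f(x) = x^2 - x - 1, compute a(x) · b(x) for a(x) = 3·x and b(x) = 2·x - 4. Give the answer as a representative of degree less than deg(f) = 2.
First multiply in Q[x] without reducing: a · b = 6·x^2 - 12·x. Now divide by f(x) = x^2 - x - 1, eliminating the leading term at each step:
  leading term 6·x^2: subtract (6)·f(x) = 6·x^2 - 6·x - 6, leaving 6 - 6·x
The degree is now < 2, so this is the remainder. Hence a · b ≡ 6 - 6·x in Q[x]/(f).

Final answer: a · b ≡ 6 - 6·x (mod f(x))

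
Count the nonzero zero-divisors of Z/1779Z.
In Z/1779Z each nonzero element is either a unit (gcd with 1779 is 1) or a zero-divisor (gcd > 1). The number of units is φ(1779): factorise 1779 = 3 · 593, so φ(1779) = (3 − 1) · (593 − 1) = 2 · 592 = 1184. The nonzero elements number 1779 − 1 = 1778. Hence the nonzero zero-divisors number 1778 − 1184 = 594.

Final answer: Z/1779Z has 594 nonzero zero-divisors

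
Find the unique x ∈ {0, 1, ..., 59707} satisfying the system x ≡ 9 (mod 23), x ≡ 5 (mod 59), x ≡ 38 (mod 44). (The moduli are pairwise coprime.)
x ≡ 21422 (mod 59708); the representative in [0, 59708) is 21422

The moduli 23, 59, 44 are pairwise coprime, so by the CRT there is a unique solution mod 23·59·44 = 59708.
Solve by successive substitution. Start with x ≡ 9 (mod 23).
  Combine with x ≡ 5 (mod 59): write x = 9 + 23·t and require 9 + 23·t ≡ 5 (mod 59), i.e. 23·t ≡ 5 − 9 ≡ 55 (mod 59). Since 23^(−1) ≡ 18 (mod 59), t ≡ 18·55 ≡ 46 (mod 59). So x ≡ 9 + 23·46 = 1067 (mod 1357).
  Combine with x ≡ 38 (mod 44): write x = 1067 + 1357·t and require 1067 + 1357·t ≡ 38 (mod 44), i.e. 1357·t ≡ 38 − 1067 ≡ 27 (mod 44). Since 1357^(−1) ≡ 25 (mod 44) (1357 ≡ 37 (mod 44)), t ≡ 25·27 ≡ 15 (mod 44). So x ≡ 1067 + 1357·15 = 21422 (mod 59708).
Unique solution in [0, 59708): x = 21422.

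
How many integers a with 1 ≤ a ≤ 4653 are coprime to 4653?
2760

The number of a ∈ {1, ..., 4653} with gcd(a, 4653) = 1 is by definition Euler's totient φ(4653). φ is multiplicative, with φ(p^e) = p^e − p^(e−1). Factorise 4653 = 3^2 · 11 · 47. Then
  φ(4653) = (3^2 − 3^1) · (11 − 1) · (47 − 1) = 6 · 10 · 46 = 2760.
So there are 2760 such integers.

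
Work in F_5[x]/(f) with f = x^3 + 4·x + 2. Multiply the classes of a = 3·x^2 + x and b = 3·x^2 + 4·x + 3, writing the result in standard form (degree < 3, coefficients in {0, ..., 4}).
a · b ≡ 2·x^2 (mod f(x))

Multiply as integer polynomials: a · b = 9·x^4 + 15·x^3 + 13·x^2 + 3·x. Reducing coefficients mod 5: a · b ≡ 4·x^4 + 3·x^2 + 3·x. Now divide by f(x) = x^3 + 4·x + 2 in F_5[x], eliminating the leading term at each step:
  leading term 4·x^4: subtract (4·x)·f(x) = 4·x^4 + x^2 + 3·x, leaving 2·x^2 (coefficients mod 5)
The degree is now < 3, so this is the remainder. Hence a · b ≡ 2·x^2 in F_5[x]/(f).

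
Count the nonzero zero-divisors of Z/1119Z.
In Z/1119Z each nonzero element is either a unit (gcd with 1119 is 1) or a zero-divisor (gcd > 1). The number of units is φ(1119): factorise 1119 = 3 · 373, so φ(1119) = (3 − 1) · (373 − 1) = 2 · 372 = 744. The nonzero elements number 1119 − 1 = 1118. Hence the nonzero zero-divisors number 1118 − 744 = 374.

Final answer: Z/1119Z has 374 nonzero zero-divisors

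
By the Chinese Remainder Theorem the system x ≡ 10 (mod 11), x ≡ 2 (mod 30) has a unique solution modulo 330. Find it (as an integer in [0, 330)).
The moduli 11, 30 are pairwise coprime, so by the CRT there is a unique solution mod 11·30 = 330.
Solve by successive substitution. Start with x ≡ 10 (mod 11).
  Combine with x ≡ 2 (mod 30): write x = 10 + 11·t and require 10 + 11·t ≡ 2 (mod 30), i.e. 11·t ≡ 2 − 10 ≡ 22 (mod 30). Since 11^(−1) ≡ 11 (mod 30), t ≡ 11·22 ≡ 2 (mod 30). So x ≡ 10 + 11·2 = 32 (mod 330).
Unique solution in [0, 330): x = 32.

Final answer: x ≡ 32 (mod 330); the representative in [0, 330) is 32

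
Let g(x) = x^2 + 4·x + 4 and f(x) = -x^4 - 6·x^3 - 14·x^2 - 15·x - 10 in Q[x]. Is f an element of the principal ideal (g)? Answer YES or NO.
NO

In Q[x] the ideal (g) consists of all multiples of g, so f ∈ (g) iff g | f, i.e. iff the remainder of f on division by g is 0. Divide f by g (g is monic, so eliminate the leading term of the running remainder at each step):
  leading term -x^4: subtract (-x^2)·g(x) = -x^4 - 4·x^3 - 4·x^2, leaving -2·x^3 - 10·x^2 - 15·x - 10
  leading term -2·x^3: subtract (-2·x)·g(x) = -2·x^3 - 8·x^2 - 8·x, leaving -2·x^2 - 7·x - 10
  leading term -2·x^2: subtract (-2)·g(x) = -2·x^2 - 8·x - 8, leaving x - 2
The remainder r(x) = x - 2 ≠ 0 (and deg r < deg g), so g ∤ f, i.e. f ∉ (g).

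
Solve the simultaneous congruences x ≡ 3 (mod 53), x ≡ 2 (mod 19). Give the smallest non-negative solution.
The moduli 53, 19 are pairwise coprime, so by the CRT there is a unique solution mod 53·19 = 1007.
Solve by successive substitution. Start with x ≡ 3 (mod 53).
  Combine with x ≡ 2 (mod 19): write x = 3 + 53·t and require 3 + 53·t ≡ 2 (mod 19), i.e. 53·t ≡ 2 − 3 ≡ 18 (mod 19). Since 53^(−1) ≡ 14 (mod 19) (53 ≡ 15 (mod 19)), t ≡ 14·18 ≡ 5 (mod 19). So x ≡ 3 + 53·5 = 268 (mod 1007).
Unique solution in [0, 1007): x = 268.

Final answer: x ≡ 268 (mod 1007); the representative in [0, 1007) is 268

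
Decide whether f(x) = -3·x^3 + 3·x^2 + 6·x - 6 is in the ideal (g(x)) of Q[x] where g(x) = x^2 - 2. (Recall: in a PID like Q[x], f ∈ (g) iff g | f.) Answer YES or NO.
In Q[x] the ideal (g) consists of all multiples of g, so f ∈ (g) iff g | f, i.e. iff the remainder of f on division by g is 0. Divide f by g (g is monic, so eliminate the leading term of the running remainder at each step):
  leading term -3·x^3: subtract (-3·x)·g(x) = -3·x^3 + 6·x, leaving 3·x^2 - 6
  leading term 3·x^2: subtract (3)·g(x) = 3·x^2 - 6, leaving 0
The remainder is 0, so f(x) = g(x) · h(x) with h(x) = 3 - 3·x. Hence g | f, i.e. f ∈ (g).

Final answer: YES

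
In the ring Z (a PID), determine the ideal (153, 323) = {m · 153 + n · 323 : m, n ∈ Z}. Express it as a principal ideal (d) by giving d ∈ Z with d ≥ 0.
In the PID Z, (a, b) is generated by gcd(a, b). Compute gcd(323, 153) with the extended Euclidean algorithm, tracking rows (r, s, t) with s·323 + t·153 = r:
  row A: (323, 1, 0)   [1·323 + 0·153 = 323]
  row B: (153, 0, 1)   [0·323 + 1·153 = 153]
  323 = 2·153 + 17   → row C = row A − 2·row B = (17, 1, −2)   [check: 1·323 − 2·153 = 17]
  153 = 9·17 + 0   → remainder 0, stop. gcd = 17 (last nonzero row C).
So gcd(153, 323) = 17, with Bézout identity 1·323 − 2·153 = 17. Containment (⊇): the Bézout identity exhibits 17 as an element of (153, 323), giving (17) ⊆ (153, 323). Containment (⊆): since 17 | 153 and 17 | 323 (153 = 17·9, 323 = 17·19), every Z-linear combination of 153 and 323 is divisible by 17, so (153, 323) ⊆ (17). Therefore (153, 323) = (17), d = 17.

Final answer: (153, 323) = (17); d = 17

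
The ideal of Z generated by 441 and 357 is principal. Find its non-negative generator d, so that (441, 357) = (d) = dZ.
In the PID Z, (a, b) is generated by gcd(a, b). Compute gcd(441, 357) with the extended Euclidean algorithm, tracking rows (r, s, t) with s·441 + t·357 = r:
  row A: (441, 1, 0)   [1·441 + 0·357 = 441]
  row B: (357, 0, 1)   [0·441 + 1·357 = 357]
  441 = 1·357 + 84   → row C = row A − 1·row B = (84, 1, −1)   [check: 1·441 − 1·357 = 84]
  357 = 4·84 + 21   → row D = row B − 4·row C = (21, −4, 5)   [check: −4·441 + 5·357 = 21]
  84 = 4·21 + 0   → remainder 0, stop. gcd = 21 (last nonzero row D).
So gcd(441, 357) = 21, with Bézout identity −4·441 + 5·357 = 21. Containment (⊇): the Bézout identity exhibits 21 as an element of (441, 357), giving (21) ⊆ (441, 357). Containment (⊆): since 21 | 441 and 21 | 357 (441 = 21·21, 357 = 21·17), every Z-linear combination of 441 and 357 is divisible by 21, so (441, 357) ⊆ (21). Therefore (441, 357) = (21), d = 21.

Final answer: (441, 357) = (21); d = 21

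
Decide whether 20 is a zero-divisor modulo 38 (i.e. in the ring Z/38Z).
gcd(20, 38) = 2 > 1, so 20 is not a unit in Z/38Z. In Z/nZ every nonzero non-unit is a zero-divisor: explicitly, take b = 38/gcd = 19 ≠ 0 (mod 38); then 20·19 = 380 = 10·38, i.e. 20·19 ≡ 0 (mod 38). So 20 is a zero-divisor.

Final answer: YES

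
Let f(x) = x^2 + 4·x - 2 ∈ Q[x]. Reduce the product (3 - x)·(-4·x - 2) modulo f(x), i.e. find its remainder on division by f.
First multiply in Q[x] without reducing: a · b = 4·x^2 - 10·x - 6. Now divide by f(x) = x^2 + 4·x - 2, eliminating the leading term at each step:
  leading term 4·x^2: subtract (4)·f(x) = 4·x^2 + 16·x - 8, leaving 2 - 26·x
The degree is now < 2, so this is the remainder. Hence a · b ≡ 2 - 26·x in Q[x]/(f).

Final answer: a · b ≡ 2 - 26·x (mod f(x))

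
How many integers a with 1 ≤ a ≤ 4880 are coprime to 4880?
The number of a ∈ {1, ..., 4880} with gcd(a, 4880) = 1 is by definition Euler's totient φ(4880). φ is multiplicative, with φ(p^e) = p^e − p^(e−1). Factorise 4880 = 2^4 · 5 · 61. Then
  φ(4880) = (2^4 − 2^3) · (5 − 1) · (61 − 1) = 8 · 4 · 60 = 1920.
So there are 1920 such integers.

Final answer: 1920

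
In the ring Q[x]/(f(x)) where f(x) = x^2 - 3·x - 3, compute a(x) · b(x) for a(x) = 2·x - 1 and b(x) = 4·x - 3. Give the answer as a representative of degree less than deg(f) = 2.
a · b ≡ 14·x + 27 (mod f(x))

First multiply in Q[x] without reducing: a · b = 8·x^2 - 10·x + 3. Now divide by f(x) = x^2 - 3·x - 3, eliminating the leading term at each step:
  leading term 8·x^2: subtract (8)·f(x) = 8·x^2 - 24·x - 24, leaving 14·x + 27
The degree is now < 2, so this is the remainder. Hence a · b ≡ 14·x + 27 in Q[x]/(f).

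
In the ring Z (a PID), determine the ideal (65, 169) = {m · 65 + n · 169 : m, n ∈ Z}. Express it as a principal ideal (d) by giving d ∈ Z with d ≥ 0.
In the PID Z, (a, b) is generated by gcd(a, b). Compute gcd(169, 65) with the extended Euclidean algorithm, tracking rows (r, s, t) with s·169 + t·65 = r:
  row A: (169, 1, 0)   [1·169 + 0·65 = 169]
  row B: (65, 0, 1)   [0·169 + 1·65 = 65]
  169 = 2·65 + 39   → row C = row A − 2·row B = (39, 1, −2)   [check: 1·169 − 2·65 = 39]
  65 = 1·39 + 26   → row D = row B − 1·row C = (26, −1, 3)   [check: −1·169 + 3·65 = 26]
  39 = 1·26 + 13   → row E = row C − 1·row D = (13, 2, −5)   [check: 2·169 − 5·65 = 13]
  26 = 2·13 + 0   → remainder 0, stop. gcd = 13 (last nonzero row E).
So gcd(65, 169) = 13, with Bézout identity 2·169 − 5·65 = 13. Containment (⊇): the Bézout identity exhibits 13 as an element of (65, 169), giving (13) ⊆ (65, 169). Containment (⊆): since 13 | 65 and 13 | 169 (65 = 13·5, 169 = 13·13), every Z-linear combination of 65 and 169 is divisible by 13, so (65, 169) ⊆ (13). Therefore (65, 169) = (13), d = 13.

Final answer: (65, 169) = (13); d = 13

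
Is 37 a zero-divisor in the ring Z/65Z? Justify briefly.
gcd(37, 65) = 1, so 37 is a unit in Z/65Z (it has a multiplicative inverse). A unit cannot be a zero-divisor: if 37·b ≡ 0 then multiplying both sides by 37^(−1) gives b ≡ 0. So 37 is not a zero-divisor.

Final answer: NO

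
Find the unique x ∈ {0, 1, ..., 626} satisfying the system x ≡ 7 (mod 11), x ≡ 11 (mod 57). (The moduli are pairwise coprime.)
x ≡ 524 (mod 627); the representative in [0, 627) is 524

The moduli 11, 57 are pairwise coprime, so by the CRT there is a unique solution mod 11·57 = 627.
Solve by successive substitution. Start with x ≡ 7 (mod 11).
  Combine with x ≡ 11 (mod 57): write x = 7 + 11·t and require 7 + 11·t ≡ 11 (mod 57), i.e. 11·t ≡ 11 − 7 ≡ 4 (mod 57). Since 11^(−1) ≡ 26 (mod 57), t ≡ 26·4 ≡ 47 (mod 57). So x ≡ 7 + 11·47 = 524 (mod 627).
Unique solution in [0, 627): x = 524.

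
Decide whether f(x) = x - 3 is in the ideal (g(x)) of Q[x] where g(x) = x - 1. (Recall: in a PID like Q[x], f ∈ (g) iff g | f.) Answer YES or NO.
In Q[x] the ideal (g) consists of all multiples of g, so f ∈ (g) iff g | f, i.e. iff the remainder of f on division by g is 0. Divide f by g (g is monic, so eliminate the leading term of the running remainder at each step):
  leading term x: subtract (1)·g(x) = x - 1, leaving -2
The remainder r(x) = -2 ≠ 0 (and deg r < deg g), so g ∤ f, i.e. f ∉ (g).

Final answer: NO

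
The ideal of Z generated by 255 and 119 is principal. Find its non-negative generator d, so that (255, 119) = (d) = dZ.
(255, 119) = (17); d = 17

In the PID Z, (a, b) is generated by gcd(a, b). Compute gcd(255, 119) with the extended Euclidean algorithm, tracking rows (r, s, t) with s·255 + t·119 = r:
  row A: (255, 1, 0)   [1·255 + 0·119 = 255]
  row B: (119, 0, 1)   [0·255 + 1·119 = 119]
  255 = 2·119 + 17   → row C = row A − 2·row B = (17, 1, −2)   [check: 1·255 − 2·119 = 17]
  119 = 7·17 + 0   → remainder 0, stop. gcd = 17 (last nonzero row C).
So gcd(255, 119) = 17, with Bézout identity 1·255 − 2·119 = 17. Containment (⊇): the Bézout identity exhibits 17 as an element of (255, 119), giving (17) ⊆ (255, 119). Containment (⊆): since 17 | 255 and 17 | 119 (255 = 17·15, 119 = 17·7), every Z-linear combination of 255 and 119 is divisible by 17, so (255, 119) ⊆ (17). Therefore (255, 119) = (17), d = 17.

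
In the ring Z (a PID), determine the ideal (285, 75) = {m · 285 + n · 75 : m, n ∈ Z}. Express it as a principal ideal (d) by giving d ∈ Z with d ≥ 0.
(285, 75) = (15); d = 15

In the PID Z, (a, b) is generated by gcd(a, b). Compute gcd(285, 75) with the extended Euclidean algorithm, tracking rows (r, s, t) with s·285 + t·75 = r:
  row A: (285, 1, 0)   [1·285 + 0·75 = 285]
  row B: (75, 0, 1)   [0·285 + 1·75 = 75]
  285 = 3·75 + 60   → row C = row A − 3·row B = (60, 1, −3)   [check: 1·285 − 3·75 = 60]
  75 = 1·60 + 15   → row D = row B − 1·row C = (15, −1, 4)   [check: −1·285 + 4·75 = 15]
  60 = 4·15 + 0   → remainder 0, stop. gcd = 15 (last nonzero row D).
So gcd(285, 75) = 15, with Bézout identity −1·285 + 4·75 = 15. Containment (⊇): the Bézout identity exhibits 15 as an element of (285, 75), giving (15) ⊆ (285, 75). Containment (⊆): since 15 | 285 and 15 | 75 (285 = 15·19, 75 = 15·5), every Z-linear combination of 285 and 75 is divisible by 15, so (285, 75) ⊆ (15). Therefore (285, 75) = (15), d = 15.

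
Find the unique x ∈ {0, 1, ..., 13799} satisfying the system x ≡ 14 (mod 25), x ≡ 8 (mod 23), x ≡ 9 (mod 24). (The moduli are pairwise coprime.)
x ≡ 1089 (mod 13800); the representative in [0, 13800) is 1089

The moduli 25, 23, 24 are pairwise coprime, so by the CRT there is a unique solution mod 25·23·24 = 13800.
Solve by successive substitution. Start with x ≡ 14 (mod 25).
  Combine with x ≡ 8 (mod 23): write x = 14 + 25·t and require 14 + 25·t ≡ 8 (mod 23), i.e. 25·t ≡ 8 − 14 ≡ 17 (mod 23). Since 25^(−1) ≡ 12 (mod 23) (25 ≡ 2 (mod 23)), t ≡ 12·17 ≡ 20 (mod 23). So x ≡ 14 + 25·20 = 514 (mod 575).
  Combine with x ≡ 9 (mod 24): write x = 514 + 575·t and require 514 + 575·t ≡ 9 (mod 24), i.e. 575·t ≡ 9 − 514 ≡ 23 (mod 24). Since 575^(−1) ≡ 23 (mod 24) (575 ≡ 23 (mod 24)), t ≡ 23·23 ≡ 1 (mod 24). So x ≡ 514 + 575·1 = 1089 (mod 13800).
Unique solution in [0, 13800): x = 1089.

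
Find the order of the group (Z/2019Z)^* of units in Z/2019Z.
(Z/2019Z)^* consists of the classes a with gcd(a, 2019) = 1, so its order is φ(2019). φ is multiplicative, with φ(p^e) = p^e − p^(e−1). Factorise 2019 = 3 · 673. Then
  φ(2019) = (3 − 1) · (673 − 1) = 2 · 672 = 1344.
Thus |(Z/2019Z)^*| = 1344.

Final answer: |(Z/2019Z)^*| = 1344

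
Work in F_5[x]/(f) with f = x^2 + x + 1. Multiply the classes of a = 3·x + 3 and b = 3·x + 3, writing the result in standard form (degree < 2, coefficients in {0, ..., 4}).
Multiply as integer polynomials: a · b = 9·x^2 + 18·x + 9. Reducing coefficients mod 5: a · b ≡ 4·x^2 + 3·x + 4. Now divide by f(x) = x^2 + x + 1 in F_5[x], eliminating the leading term at each step:
  leading term 4·x^2: subtract (4)·f(x) = 4·x^2 + 4·x + 4, leaving 4·x (coefficients mod 5)
The degree is now < 2, so this is the remainder. Hence a · b ≡ 4·x in F_5[x]/(f).

Final answer: a · b ≡ 4·x (mod f(x))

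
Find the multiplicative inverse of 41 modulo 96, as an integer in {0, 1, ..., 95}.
41^(−1) ≡ 89 (mod 96)

Apply the extended Euclidean algorithm to (96, 41), tracking rows (r, s, t) with s·96 + t·41 = r. Each division r_prev = q·r_cur + r_new produces the new row as (previous row) − q·(current row):
  row A: (96, 1, 0)   [1·96 + 0·41 = 96]
  row B: (41, 0, 1)   [0·96 + 1·41 = 41]
  96 = 2·41 + 14   → row C = row A − 2·row B = (14, 1, −2)   [check: 1·96 − 2·41 = 14]
  41 = 2·14 + 13   → row D = row B − 2·row C = (13, −2, 5)   [check: −2·96 + 5·41 = 13]
  14 = 1·13 + 1   → row E = row C − 1·row D = (1, 3, −7)   [check: 3·96 − 7·41 = 1]
  13 = 13·1 + 0   → remainder 0, stop. gcd = 1 (last nonzero row E).
The gcd is 1, so 41 is invertible mod 96. The last nonzero row gives 3·96 − 7·41 = 1, so t = −7. So 41^(−1) ≡ −7 ≡ 89 (mod 96). Verify: 41 · 89 = 3649 ≡ 1 (mod 96). ✓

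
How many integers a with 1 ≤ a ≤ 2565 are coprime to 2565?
1296

The number of a ∈ {1, ..., 2565} with gcd(a, 2565) = 1 is by definition Euler's totient φ(2565). φ is multiplicative, with φ(p^e) = p^e − p^(e−1). Factorise 2565 = 3^3 · 5 · 19. Then
  φ(2565) = (3^3 − 3^2) · (5 − 1) · (19 − 1) = 18 · 4 · 18 = 1296.
So there are 1296 such integers.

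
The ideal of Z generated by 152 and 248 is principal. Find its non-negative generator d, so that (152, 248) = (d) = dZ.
In the PID Z, (a, b) is generated by gcd(a, b). Compute gcd(248, 152) with the extended Euclidean algorithm, tracking rows (r, s, t) with s·248 + t·152 = r:
  row A: (248, 1, 0)   [1·248 + 0·152 = 248]
  row B: (152, 0, 1)   [0·248 + 1·152 = 152]
  248 = 1·152 + 96   → row C = row A − 1·row B = (96, 1, −1)   [check: 1·248 − 1·152 = 96]
  152 = 1·96 + 56   → row D = row B − 1·row C = (56, −1, 2)   [check: −1·248 + 2·152 = 56]
  96 = 1·56 + 40   → row E = row C − 1·row D = (40, 2, −3)   [check: 2·248 − 3·152 = 40]
  56 = 1·40 + 16   → row F = row D − 1·row E = (16, −3, 5)   [check: −3·248 + 5·152 = 16]
  40 = 2·16 + 8   → row G = row E − 2·row F = (8, 8, −13)   [check: 8·248 − 13·152 = 8]
  16 = 2·8 + 0   → remainder 0, stop. gcd = 8 (last nonzero row G).
So gcd(152, 248) = 8, with Bézout identity 8·248 − 13·152 = 8. Containment (⊇): the Bézout identity exhibits 8 as an element of (152, 248), giving (8) ⊆ (152, 248). Containment (⊆): since 8 | 152 and 8 | 248 (152 = 8·19, 248 = 8·31), every Z-linear combination of 152 and 248 is divisible by 8, so (152, 248) ⊆ (8). Therefore (152, 248) = (8), d = 8.

Final answer: (152, 248) = (8); d = 8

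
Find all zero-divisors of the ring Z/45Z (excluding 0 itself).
An element a ∈ Z/45Z (with a ≠ 0) is a zero-divisor iff gcd(a, 45) > 1 (because a is a unit precisely when gcd(a, n) = 1, and in Z/nZ every nonzero, non-unit element is a zero-divisor). Scan a = 1, ..., 44 and keep those with gcd(a, 45) > 1:
  gcd(3, 45) = 3, gcd(5, 45) = 5, gcd(6, 45) = 3, gcd(9, 45) = 9, gcd(10, 45) = 5, gcd(12, 45) = 3, gcd(15, 45) = 15, gcd(18, 45) = 9, gcd(20, 45) = 5, gcd(21, 45) = 3, gcd(24, 45) = 3, gcd(25, 45) = 5, gcd(27, 45) = 9, gcd(30, 45) = 15, gcd(33, 45) = 3, gcd(35, 45) = 5, gcd(36, 45) = 9, gcd(39, 45) = 3, gcd(40, 45) = 5, gcd(42, 45) = 3.
All other a ∈ {1, ..., 44} have gcd(a, 45) = 1 and are units. So the nonzero zero-divisors are exactly the 20 values of a appearing in this scan.

Final answer: nonzero zero-divisors of Z/45Z = {3, 5, 6, 9, 10, 12, 15, 18, 20, 21, 24, 25, 27, 30, 33, 35, 36, 39, 40, 42}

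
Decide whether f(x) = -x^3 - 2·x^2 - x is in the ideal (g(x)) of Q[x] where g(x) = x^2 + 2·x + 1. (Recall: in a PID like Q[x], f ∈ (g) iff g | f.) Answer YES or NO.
In Q[x] the ideal (g) consists of all multiples of g, so f ∈ (g) iff g | f, i.e. iff the remainder of f on division by g is 0. Divide f by g (g is monic, so eliminate the leading term of the running remainder at each step):
  leading term -x^3: subtract (-x)·g(x) = -x^3 - 2·x^2 - x, leaving 0
The remainder is 0, so f(x) = g(x) · h(x) with h(x) = -x. Hence g | f, i.e. f ∈ (g).

Final answer: YES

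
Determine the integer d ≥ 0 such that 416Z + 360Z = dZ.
In the PID Z, (a, b) is generated by gcd(a, b). Compute gcd(416, 360) with the extended Euclidean algorithm, tracking rows (r, s, t) with s·416 + t·360 = r:
  row A: (416, 1, 0)   [1·416 + 0·360 = 416]
  row B: (360, 0, 1)   [0·416 + 1·360 = 360]
  416 = 1·360 + 56   → row C = row A − 1·row B = (56, 1, −1)   [check: 1·416 − 1·360 = 56]
  360 = 6·56 + 24   → row D = row B − 6·row C = (24, −6, 7)   [check: −6·416 + 7·360 = 24]
  56 = 2·24 + 8   → row E = row C − 2·row D = (8, 13, −15)   [check: 13·416 − 15·360 = 8]
  24 = 3·8 + 0   → remainder 0, stop. gcd = 8 (last nonzero row E).
So gcd(416, 360) = 8, with Bézout identity 13·416 − 15·360 = 8. Containment (⊇): the Bézout identity exhibits 8 as an element of (416, 360), giving (8) ⊆ (416, 360). Containment (⊆): since 8 | 416 and 8 | 360 (416 = 8·52, 360 = 8·45), every Z-linear combination of 416 and 360 is divisible by 8, so (416, 360) ⊆ (8). Therefore (416, 360) = (8), d = 8.

Final answer: (416, 360) = (8); d = 8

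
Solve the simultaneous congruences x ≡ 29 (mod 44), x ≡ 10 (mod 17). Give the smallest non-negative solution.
x ≡ 469 (mod 748); the representative in [0, 748) is 469

The moduli 44, 17 are pairwise coprime, so by the CRT there is a unique solution mod 44·17 = 748.
Solve by successive substitution. Start with x ≡ 29 (mod 44).
  Combine with x ≡ 10 (mod 17): write x = 29 + 44·t and require 29 + 44·t ≡ 10 (mod 17), i.e. 44·t ≡ 10 − 29 ≡ 15 (mod 17). Since 44^(−1) ≡ 12 (mod 17) (44 ≡ 10 (mod 17)), t ≡ 12·15 ≡ 10 (mod 17). So x ≡ 29 + 44·10 = 469 (mod 748).
Unique solution in [0, 748): x = 469.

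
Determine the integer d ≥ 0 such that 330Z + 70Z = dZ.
(330, 70) = (10); d = 10

In the PID Z, (a, b) is generated by gcd(a, b). Compute gcd(330, 70) with the extended Euclidean algorithm, tracking rows (r, s, t) with s·330 + t·70 = r:
  row A: (330, 1, 0)   [1·330 + 0·70 = 330]
  row B: (70, 0, 1)   [0·330 + 1·70 = 70]
  330 = 4·70 + 50   → row C = row A − 4·row B = (50, 1, −4)   [check: 1·330 − 4·70 = 50]
  70 = 1·50 + 20   → row D = row B − 1·row C = (20, −1, 5)   [check: −1·330 + 5·70 = 20]
  50 = 2·20 + 10   → row E = row C − 2·row D = (10, 3, −14)   [check: 3·330 − 14·70 = 10]
  20 = 2·10 + 0   → remainder 0, stop. gcd = 10 (last nonzero row E).
So gcd(330, 70) = 10, with Bézout identity 3·330 − 14·70 = 10. Containment (⊇): the Bézout identity exhibits 10 as an element of (330, 70), giving (10) ⊆ (330, 70). Containment (⊆): since 10 | 330 and 10 | 70 (330 = 10·33, 70 = 10·7), every Z-linear combination of 330 and 70 is divisible by 10, so (330, 70) ⊆ (10). Therefore (330, 70) = (10), d = 10.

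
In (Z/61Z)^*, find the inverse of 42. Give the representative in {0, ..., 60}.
Apply the extended Euclidean algorithm to (61, 42), tracking rows (r, s, t) with s·61 + t·42 = r. Each division r_prev = q·r_cur + r_new produces the new row as (previous row) − q·(current row):
  row A: (61, 1, 0)   [1·61 + 0·42 = 61]
  row B: (42, 0, 1)   [0·61 + 1·42 = 42]
  61 = 1·42 + 19   → row C = row A − 1·row B = (19, 1, −1)   [check: 1·61 − 1·42 = 19]
  42 = 2·19 + 4   → row D = row B − 2·row C = (4, −2, 3)   [check: −2·61 + 3·42 = 4]
  19 = 4·4 + 3   → row E = row C − 4·row D = (3, 9, −13)   [check: 9·61 − 13·42 = 3]
  4 = 1·3 + 1   → row F = row D − 1·row E = (1, −11, 16)   [check: −11·61 + 16·42 = 1]
  3 = 3·1 + 0   → remainder 0, stop. gcd = 1 (last nonzero row F).
The gcd is 1, so 42 is invertible mod 61. The last nonzero row gives −11·61 + 16·42 = 1, so t = 16. So 42^(−1) ≡ 16 (mod 61). Verify: 42 · 16 = 672 ≡ 1 (mod 61). ✓

Final answer: 42^(−1) ≡ 16 (mod 61)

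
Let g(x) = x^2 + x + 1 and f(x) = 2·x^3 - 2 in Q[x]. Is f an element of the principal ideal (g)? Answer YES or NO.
In Q[x] the ideal (g) consists of all multiples of g, so f ∈ (g) iff g | f, i.e. iff the remainder of f on division by g is 0. Divide f by g (g is monic, so eliminate the leading term of the running remainder at each step):
  leading term 2·x^3: subtract (2·x)·g(x) = 2·x^3 + 2·x^2 + 2·x, leaving -2·x^2 - 2·x - 2
  leading term -2·x^2: subtract (-2)·g(x) = -2·x^2 - 2·x - 2, leaving 0
The remainder is 0, so f(x) = g(x) · h(x) with h(x) = 2·x - 2. Hence g | f, i.e. f ∈ (g).

Final answer: YES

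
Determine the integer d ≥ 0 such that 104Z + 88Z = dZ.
In the PID Z, (a, b) is generated by gcd(a, b). Compute gcd(104, 88) with the extended Euclidean algorithm, tracking rows (r, s, t) with s·104 + t·88 = r:
  row A: (104, 1, 0)   [1·104 + 0·88 = 104]
  row B: (88, 0, 1)   [0·104 + 1·88 = 88]
  104 = 1·88 + 16   → row C = row A − 1·row B = (16, 1, −1)   [check: 1·104 − 1·88 = 16]
  88 = 5·16 + 8   → row D = row B − 5·row C = (8, −5, 6)   [check: −5·104 + 6·88 = 8]
  16 = 2·8 + 0   → remainder 0, stop. gcd = 8 (last nonzero row D).
So gcd(104, 88) = 8, with Bézout identity −5·104 + 6·88 = 8. Containment (⊇): the Bézout identity exhibits 8 as an element of (104, 88), giving (8) ⊆ (104, 88). Containment (⊆): since 8 | 104 and 8 | 88 (104 = 8·13, 88 = 8·11), every Z-linear combination of 104 and 88 is divisible by 8, so (104, 88) ⊆ (8). Therefore (104, 88) = (8), d = 8.

Final answer: (104, 88) = (8); d = 8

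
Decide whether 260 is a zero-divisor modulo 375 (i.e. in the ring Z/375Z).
gcd(260, 375) = 5 > 1, so 260 is not a unit in Z/375Z. In Z/nZ every nonzero non-unit is a zero-divisor: explicitly, take b = 375/gcd = 75 ≠ 0 (mod 375); then 260·75 = 19500 = 52·375, i.e. 260·75 ≡ 0 (mod 375). So 260 is a zero-divisor.

Final answer: YES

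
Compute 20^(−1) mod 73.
20^(−1) ≡ 11 (mod 73)

Apply the extended Euclidean algorithm to (73, 20), tracking rows (r, s, t) with s·73 + t·20 = r. Each division r_prev = q·r_cur + r_new produces the new row as (previous row) − q·(current row):
  row A: (73, 1, 0)   [1·73 + 0·20 = 73]
  row B: (20, 0, 1)   [0·73 + 1·20 = 20]
  73 = 3·20 + 13   → row C = row A − 3·row B = (13, 1, −3)   [check: 1·73 − 3·20 = 13]
  20 = 1·13 + 7   → row D = row B − 1·row C = (7, −1, 4)   [check: −1·73 + 4·20 = 7]
  13 = 1·7 + 6   → row E = row C − 1·row D = (6, 2, −7)   [check: 2·73 − 7·20 = 6]
  7 = 1·6 + 1   → row F = row D − 1·row E = (1, −3, 11)   [check: −3·73 + 11·20 = 1]
  6 = 6·1 + 0   → remainder 0, stop. gcd = 1 (last nonzero row F).
The gcd is 1, so 20 is invertible mod 73. The last nonzero row gives −3·73 + 11·20 = 1, so t = 11. So 20^(−1) ≡ 11 (mod 73). Verify: 20 · 11 = 220 ≡ 1 (mod 73). ✓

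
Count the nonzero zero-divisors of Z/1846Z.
In Z/1846Z each nonzero element is either a unit (gcd with 1846 is 1) or a zero-divisor (gcd > 1). The number of units is φ(1846): factorise 1846 = 2 · 13 · 71, so φ(1846) = (2 − 1) · (13 − 1) · (71 − 1) = 1 · 12 · 70 = 840. The nonzero elements number 1846 − 1 = 1845. Hence the nonzero zero-divisors number 1845 − 840 = 1005.

Final answer: Z/1846Z has 1005 nonzero zero-divisors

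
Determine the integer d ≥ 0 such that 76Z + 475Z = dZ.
(76, 475) = (19); d = 19

In the PID Z, (a, b) is generated by gcd(a, b). Compute gcd(475, 76) with the extended Euclidean algorithm, tracking rows (r, s, t) with s·475 + t·76 = r:
  row A: (475, 1, 0)   [1·475 + 0·76 = 475]
  row B: (76, 0, 1)   [0·475 + 1·76 = 76]
  475 = 6·76 + 19   → row C = row A − 6·row B = (19, 1, −6)   [check: 1·475 − 6·76 = 19]
  76 = 4·19 + 0   → remainder 0, stop. gcd = 19 (last nonzero row C).
So gcd(76, 475) = 19, with Bézout identity 1·475 − 6·76 = 19. Containment (⊇): the Bézout identity exhibits 19 as an element of (76, 475), giving (19) ⊆ (76, 475). Containment (⊆): since 19 | 76 and 19 | 475 (76 = 19·4, 475 = 19·25), every Z-linear combination of 76 and 475 is divisible by 19, so (76, 475) ⊆ (19). Therefore (76, 475) = (19), d = 19.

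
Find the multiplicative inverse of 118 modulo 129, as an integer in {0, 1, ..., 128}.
118^(−1) ≡ 82 (mod 129)

Apply the extended Euclidean algorithm to (129, 118), tracking rows (r, s, t) with s·129 + t·118 = r. Each division r_prev = q·r_cur + r_new produces the new row as (previous row) − q·(current row):
  row A: (129, 1, 0)   [1·129 + 0·118 = 129]
  row B: (118, 0, 1)   [0·129 + 1·118 = 118]
  129 = 1·118 + 11   → row C = row A − 1·row B = (11, 1, −1)   [check: 1·129 − 1·118 = 11]
  118 = 10·11 + 8   → row D = row B − 10·row C = (8, −10, 11)   [check: −10·129 + 11·118 = 8]
  11 = 1·8 + 3   → row E = row C − 1·row D = (3, 11, −12)   [check: 11·129 − 12·118 = 3]
  8 = 2·3 + 2   → row F = row D − 2·row E = (2, −32, 35)   [check: −32·129 + 35·118 = 2]
  3 = 1·2 + 1   → row G = row E − 1·row F = (1, 43, −47)   [check: 43·129 − 47·118 = 1]
  2 = 2·1 + 0   → remainder 0, stop. gcd = 1 (last nonzero row G).
The gcd is 1, so 118 is invertible mod 129. The last nonzero row gives 43·129 − 47·118 = 1, so t = −47. So 118^(−1) ≡ −47 ≡ 82 (mod 129). Verify: 118 · 82 = 9676 ≡ 1 (mod 129). ✓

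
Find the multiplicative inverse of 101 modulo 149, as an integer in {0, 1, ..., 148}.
Apply the extended Euclidean algorithm to (149, 101), tracking rows (r, s, t) with s·149 + t·101 = r. Each division r_prev = q·r_cur + r_new produces the new row as (previous row) − q·(current row):
  row A: (149, 1, 0)   [1·149 + 0·101 = 149]
  row B: (101, 0, 1)   [0·149 + 1·101 = 101]
  149 = 1·101 + 48   → row C = row A − 1·row B = (48, 1, −1)   [check: 1·149 − 1·101 = 48]
  101 = 2·48 + 5   → row D = row B − 2·row C = (5, −2, 3)   [check: −2·149 + 3·101 = 5]
  48 = 9·5 + 3   → row E = row C − 9·row D = (3, 19, −28)   [check: 19·149 − 28·101 = 3]
  5 = 1·3 + 2   → row F = row D − 1·row E = (2, −21, 31)   [check: −21·149 + 31·101 = 2]
  3 = 1·2 + 1   → row G = row E − 1·row F = (1, 40, −59)   [check: 40·149 − 59·101 = 1]
  2 = 2·1 + 0   → remainder 0, stop. gcd = 1 (last nonzero row G).
The gcd is 1, so 101 is invertible mod 149. The last nonzero row gives 40·149 − 59·101 = 1, so t = −59. So 101^(−1) ≡ −59 ≡ 90 (mod 149). Verify: 101 · 90 = 9090 ≡ 1 (mod 149). ✓

Final answer: 101^(−1) ≡ 90 (mod 149)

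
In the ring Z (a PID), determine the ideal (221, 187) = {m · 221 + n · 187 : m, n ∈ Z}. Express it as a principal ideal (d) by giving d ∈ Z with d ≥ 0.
(221, 187) = (17); d = 17

In the PID Z, (a, b) is generated by gcd(a, b). Compute gcd(221, 187) with the extended Euclidean algorithm, tracking rows (r, s, t) with s·221 + t·187 = r:
  row A: (221, 1, 0)   [1·221 + 0·187 = 221]
  row B: (187, 0, 1)   [0·221 + 1·187 = 187]
  221 = 1·187 + 34   → row C = row A − 1·row B = (34, 1, −1)   [check: 1·221 − 1·187 = 34]
  187 = 5·34 + 17   → row D = row B − 5·row C = (17, −5, 6)   [check: −5·221 + 6·187 = 17]
  34 = 2·17 + 0   → remainder 0, stop. gcd = 17 (last nonzero row D).
So gcd(221, 187) = 17, with Bézout identity −5·221 + 6·187 = 17. Containment (⊇): the Bézout identity exhibits 17 as an element of (221, 187), giving (17) ⊆ (221, 187). Containment (⊆): since 17 | 221 and 17 | 187 (221 = 17·13, 187 = 17·11), every Z-linear combination of 221 and 187 is divisible by 17, so (221, 187) ⊆ (17). Therefore (221, 187) = (17), d = 17.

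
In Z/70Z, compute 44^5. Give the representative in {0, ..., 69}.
Use repeated squaring. Binary(5) = 101. Walk through the bits of the exponent 5 left-to-right: at each bit after the leading one, square the running value, then multiply by 44 if the bit is 1 (always reducing mod 70):
  bit 1 = 1 (leading): start with 44.
  bit 2 = 0: square 44^2 = 1936 ≡ 46 (mod 70).
  bit 3 = 1: square 46^2 = 2116 ≡ 16; bit is 1, so multiply 16·44 = 704 ≡ 4 (mod 70).
Final value: 44^5 ≡ 4 (mod 70).

Final answer: 4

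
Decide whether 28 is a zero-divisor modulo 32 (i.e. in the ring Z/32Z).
gcd(28, 32) = 4 > 1, so 28 is not a unit in Z/32Z. In Z/nZ every nonzero non-unit is a zero-divisor: explicitly, take b = 32/gcd = 8 ≠ 0 (mod 32); then 28·8 = 224 = 7·32, i.e. 28·8 ≡ 0 (mod 32). So 28 is a zero-divisor.

Final answer: YES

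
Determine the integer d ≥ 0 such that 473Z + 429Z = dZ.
In the PID Z, (a, b) is generated by gcd(a, b). Compute gcd(473, 429) with the extended Euclidean algorithm, tracking rows (r, s, t) with s·473 + t·429 = r:
  row A: (473, 1, 0)   [1·473 + 0·429 = 473]
  row B: (429, 0, 1)   [0·473 + 1·429 = 429]
  473 = 1·429 + 44   → row C = row A − 1·row B = (44, 1, −1)   [check: 1·473 − 1·429 = 44]
  429 = 9·44 + 33   → row D = row B − 9·row C = (33, −9, 10)   [check: −9·473 + 10·429 = 33]
  44 = 1·33 + 11   → row E = row C − 1·row D = (11, 10, −11)   [check: 10·473 − 11·429 = 11]
  33 = 3·11 + 0   → remainder 0, stop. gcd = 11 (last nonzero row E).
So gcd(473, 429) = 11, with Bézout identity 10·473 − 11·429 = 11. Containment (⊇): the Bézout identity exhibits 11 as an element of (473, 429), giving (11) ⊆ (473, 429). Containment (⊆): since 11 | 473 and 11 | 429 (473 = 11·43, 429 = 11·39), every Z-linear combination of 473 and 429 is divisible by 11, so (473, 429) ⊆ (11). Therefore (473, 429) = (11), d = 11.

Final answer: (473, 429) = (11); d = 11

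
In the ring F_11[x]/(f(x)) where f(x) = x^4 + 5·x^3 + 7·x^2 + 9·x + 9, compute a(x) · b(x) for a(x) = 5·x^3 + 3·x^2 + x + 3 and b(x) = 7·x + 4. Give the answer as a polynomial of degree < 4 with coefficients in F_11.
a · b ≡ 9·x^3 + 5·x^2 + 7·x + 5 (mod f(x))

Multiply as integer polynomials: a · b = 35·x^4 + 41·x^3 + 19·x^2 + 25·x + 12. Reducing coefficients mod 11: a · b ≡ 2·x^4 + 8·x^3 + 8·x^2 + 3·x + 1. Now divide by f(x) = x^4 + 5·x^3 + 7·x^2 + 9·x + 9 in F_11[x], eliminating the leading term at each step:
  leading term 2·x^4: subtract (2)·f(x) = 2·x^4 + 10·x^3 + 3·x^2 + 7·x + 7, leaving 9·x^3 + 5·x^2 + 7·x + 5 (coefficients mod 11)
The degree is now < 4, so this is the remainder. Hence a · b ≡ 9·x^3 + 5·x^2 + 7·x + 5 in F_11[x]/(f).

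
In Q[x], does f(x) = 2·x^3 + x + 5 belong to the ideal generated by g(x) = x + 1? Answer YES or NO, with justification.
NO

In Q[x] the ideal (g) consists of all multiples of g, so f ∈ (g) iff g | f, i.e. iff the remainder of f on division by g is 0. Divide f by g (g is monic, so eliminate the leading term of the running remainder at each step):
  leading term 2·x^3: subtract (2·x^2)·g(x) = 2·x^3 + 2·x^2, leaving -2·x^2 + x + 5
  leading term -2·x^2: subtract (-2·x)·g(x) = -2·x^2 - 2·x, leaving 3·x + 5
  leading term 3·x: subtract (3)·g(x) = 3·x + 3, leaving 2
The remainder r(x) = 2 ≠ 0 (and deg r < deg g), so g ∤ f, i.e. f ∉ (g).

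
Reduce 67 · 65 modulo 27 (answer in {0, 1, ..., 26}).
Reduce the factors first: 67 ≡ 13, 65 ≡ 11 (mod 27), so 67 · 65 ≡ 13 · 11 (mod 27). 13 · 11 = 143. Dividing by 27: 143 = 5·27 + 8. So (67 · 65) mod 27 = 8.

Final answer: 8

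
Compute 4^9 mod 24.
16

Use repeated squaring. Binary(9) = 1001. Walk through the bits of the exponent 9 left-to-right: at each bit after the leading one, square the running value, then multiply by 4 if the bit is 1 (always reducing mod 24):
  bit 1 = 1 (leading): start with 4.
  bit 2 = 0: square 4^2 = 16 (mod 24).
  bit 3 = 0: square 16^2 = 256 ≡ 16 (mod 24).
  bit 4 = 1: square 16^2 = 256 ≡ 16; bit is 1, so multiply 16·4 = 64 ≡ 16 (mod 24).
Final value: 4^9 ≡ 16 (mod 24).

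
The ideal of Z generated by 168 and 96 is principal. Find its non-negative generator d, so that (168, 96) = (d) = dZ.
In the PID Z, (a, b) is generated by gcd(a, b). Compute gcd(168, 96) with the extended Euclidean algorithm, tracking rows (r, s, t) with s·168 + t·96 = r:
  row A: (168, 1, 0)   [1·168 + 0·96 = 168]
  row B: (96, 0, 1)   [0·168 + 1·96 = 96]
  168 = 1·96 + 72   → row C = row A − 1·row B = (72, 1, −1)   [check: 1·168 − 1·96 = 72]
  96 = 1·72 + 24   → row D = row B − 1·row C = (24, −1, 2)   [check: −1·168 + 2·96 = 24]
  72 = 3·24 + 0   → remainder 0, stop. gcd = 24 (last nonzero row D).
So gcd(168, 96) = 24, with Bézout identity −1·168 + 2·96 = 24. Containment (⊇): the Bézout identity exhibits 24 as an element of (168, 96), giving (24) ⊆ (168, 96). Containment (⊆): since 24 | 168 and 24 | 96 (168 = 24·7, 96 = 24·4), every Z-linear combination of 168 and 96 is divisible by 24, so (168, 96) ⊆ (24). Therefore (168, 96) = (24), d = 24.

Final answer: (168, 96) = (24); d = 24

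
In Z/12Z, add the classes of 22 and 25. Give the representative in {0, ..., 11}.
Reduce the summands first: 22 ≡ 10, 25 ≡ 1 (mod 12), so 22 + 25 ≡ 10 + 1 (mod 12). 10 + 1 = 11; 11 = 0·12 + 11, so (22 + 25) mod 12 = 11.

Final answer: 11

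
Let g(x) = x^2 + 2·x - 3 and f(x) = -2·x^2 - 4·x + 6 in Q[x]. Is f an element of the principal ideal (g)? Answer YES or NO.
YES

In Q[x] the ideal (g) consists of all multiples of g, so f ∈ (g) iff g | f, i.e. iff the remainder of f on division by g is 0. Divide f by g (g is monic, so eliminate the leading term of the running remainder at each step):
  leading term -2·x^2: subtract (-2)·g(x) = -2·x^2 - 4·x + 6, leaving 0
The remainder is 0, so f(x) = g(x) · h(x) with h(x) = -2. Hence g | f, i.e. f ∈ (g).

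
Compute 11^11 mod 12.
11

Use repeated squaring. Binary(11) = 1011. Walk through the bits of the exponent 11 left-to-right: at each bit after the leading one, square the running value, then multiply by 11 if the bit is 1 (always reducing mod 12):
  bit 1 = 1 (leading): start with 11.
  bit 2 = 0: square 11^2 = 121 ≡ 1 (mod 12).
  bit 3 = 1: square 1^2 = 1; bit is 1, so multiply 1·11 = 11 (mod 12).
  bit 4 = 1: square 11^2 = 121 ≡ 1; bit is 1, so multiply 1·11 = 11 (mod 12).
Final value: 11^11 ≡ 11 (mod 12).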